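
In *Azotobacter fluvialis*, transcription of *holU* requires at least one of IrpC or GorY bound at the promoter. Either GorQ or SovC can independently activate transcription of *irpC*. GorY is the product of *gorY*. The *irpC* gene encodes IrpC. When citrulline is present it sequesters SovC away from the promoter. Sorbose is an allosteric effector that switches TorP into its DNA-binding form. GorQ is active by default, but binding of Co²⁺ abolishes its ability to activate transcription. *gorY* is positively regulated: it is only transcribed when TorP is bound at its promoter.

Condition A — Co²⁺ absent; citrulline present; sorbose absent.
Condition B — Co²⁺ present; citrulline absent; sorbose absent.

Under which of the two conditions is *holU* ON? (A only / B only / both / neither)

Condition A:
Co²⁺ is absent, so GorQ is active.
Citrulline is present, so SovC is inactive.
Activator GorQ is present, so *irpC* is transcribed.
So IrpC is produced and active.
Sorbose is absent, so TorP is inactive.
Required activator TorP is absent, so *gorY* is not transcribed.
So GorY is not produced.
Activator IrpC is present, so *holU* is transcribed.
→ *holU* is ON in A.
Condition B:
Co²⁺ is present, so GorQ is inactive.
Citrulline is absent, so SovC is active.
Activator SovC is present, so *irpC* is transcribed.
So IrpC is produced and active.
Sorbose is absent, so TorP is inactive.
Required activator TorP is absent, so *gorY* is not transcribed.
So GorY is not produced.
Activator IrpC is present, so *holU* is transcribed.
→ *holU* is ON in B.

both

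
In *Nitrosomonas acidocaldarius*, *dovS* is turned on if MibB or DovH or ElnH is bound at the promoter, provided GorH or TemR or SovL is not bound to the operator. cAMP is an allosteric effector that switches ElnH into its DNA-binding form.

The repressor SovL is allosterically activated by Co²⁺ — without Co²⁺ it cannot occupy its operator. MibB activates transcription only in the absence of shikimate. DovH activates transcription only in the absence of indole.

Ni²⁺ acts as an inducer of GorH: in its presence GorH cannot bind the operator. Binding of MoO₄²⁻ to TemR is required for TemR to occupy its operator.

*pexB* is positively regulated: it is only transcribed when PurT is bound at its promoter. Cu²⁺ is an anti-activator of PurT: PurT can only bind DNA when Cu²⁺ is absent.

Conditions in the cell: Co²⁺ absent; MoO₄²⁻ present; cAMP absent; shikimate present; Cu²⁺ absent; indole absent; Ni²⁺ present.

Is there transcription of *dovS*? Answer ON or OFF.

OFF

Ni²⁺ is present, so GorH is inactive.
MoO₄²⁻ is present, so TemR is active.
Shikimate is present, so MibB is inactive.
Indole is absent, so DovH is active.
cAMP is absent, so ElnH is inactive.
Co²⁺ is absent, so SovL is inactive.
With repressor TemR bound, *dovS* is not transcribed.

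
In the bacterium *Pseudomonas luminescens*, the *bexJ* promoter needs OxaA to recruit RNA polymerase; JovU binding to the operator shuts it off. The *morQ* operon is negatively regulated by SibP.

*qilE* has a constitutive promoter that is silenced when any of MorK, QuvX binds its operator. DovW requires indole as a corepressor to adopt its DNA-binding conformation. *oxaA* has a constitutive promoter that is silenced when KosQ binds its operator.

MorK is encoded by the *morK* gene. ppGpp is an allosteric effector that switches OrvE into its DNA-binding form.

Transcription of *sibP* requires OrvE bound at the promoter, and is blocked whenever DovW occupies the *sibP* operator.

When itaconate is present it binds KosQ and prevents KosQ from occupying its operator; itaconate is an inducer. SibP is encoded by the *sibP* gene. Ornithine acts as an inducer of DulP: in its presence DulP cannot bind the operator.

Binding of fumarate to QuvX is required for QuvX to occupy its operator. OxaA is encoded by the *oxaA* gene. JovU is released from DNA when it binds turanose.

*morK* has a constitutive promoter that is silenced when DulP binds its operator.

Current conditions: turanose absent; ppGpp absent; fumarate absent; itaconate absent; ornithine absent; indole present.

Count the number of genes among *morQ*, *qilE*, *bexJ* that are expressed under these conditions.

Indole is present, so DovW is active.
ppGpp is absent, so OrvE is inactive.
With repressor DovW bound, *sibP* is not transcribed.
So SibP is not produced.
With no repressor bound, *morQ* is transcribed.
→ *morQ* is ON.
Ornithine is absent, so DulP is active.
With repressor DulP bound, *morK* is not transcribed.
So MorK is not produced.
Fumarate is absent, so QuvX is inactive.
With no repressor bound, *qilE* is transcribed.
→ *qilE* is ON.
Itaconate is absent, so KosQ is active.
With repressor KosQ bound, *oxaA* is not transcribed.
So OxaA is not produced.
Turanose is absent, so JovU is active.
With repressor JovU bound, *bexJ* is not transcribed.
→ *bexJ* is OFF.
2 of the 3 genes are transcribed.

2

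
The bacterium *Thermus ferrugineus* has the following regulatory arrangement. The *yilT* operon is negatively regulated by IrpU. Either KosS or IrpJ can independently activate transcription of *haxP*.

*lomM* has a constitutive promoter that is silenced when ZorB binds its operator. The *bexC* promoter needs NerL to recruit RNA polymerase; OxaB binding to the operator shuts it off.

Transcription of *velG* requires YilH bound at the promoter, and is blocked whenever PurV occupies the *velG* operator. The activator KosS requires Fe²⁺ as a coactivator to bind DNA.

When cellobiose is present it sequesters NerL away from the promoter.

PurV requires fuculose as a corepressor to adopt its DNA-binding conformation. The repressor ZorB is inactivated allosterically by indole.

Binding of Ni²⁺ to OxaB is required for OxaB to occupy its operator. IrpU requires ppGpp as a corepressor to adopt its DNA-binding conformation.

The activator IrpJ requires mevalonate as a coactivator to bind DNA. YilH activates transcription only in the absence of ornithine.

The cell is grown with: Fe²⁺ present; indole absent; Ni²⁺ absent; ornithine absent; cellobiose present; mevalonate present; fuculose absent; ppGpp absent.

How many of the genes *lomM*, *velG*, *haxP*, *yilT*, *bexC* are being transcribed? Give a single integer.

Indole is absent, so ZorB is active.
With repressor ZorB bound, *lomM* is not transcribed.
→ *lomM* is OFF.
Fuculose is absent, so PurV is inactive.
Ornithine is absent, so YilH is active.
No repressor is bound and YilH is active, so *velG* is transcribed.
→ *velG* is ON.
Fe²⁺ is present, so KosS is active.
Mevalonate is present, so IrpJ is active.
Activator KosS is present, so *haxP* is transcribed.
→ *haxP* is ON.
ppGpp is absent, so IrpU is inactive.
With no repressor bound, *yilT* is transcribed.
→ *yilT* is ON.
Ni²⁺ is absent, so OxaB is inactive.
Cellobiose is present, so NerL is inactive.
Required activator NerL is absent, so *bexC* is not transcribed.
→ *bexC* is OFF.
3 of the 5 genes are transcribed.

3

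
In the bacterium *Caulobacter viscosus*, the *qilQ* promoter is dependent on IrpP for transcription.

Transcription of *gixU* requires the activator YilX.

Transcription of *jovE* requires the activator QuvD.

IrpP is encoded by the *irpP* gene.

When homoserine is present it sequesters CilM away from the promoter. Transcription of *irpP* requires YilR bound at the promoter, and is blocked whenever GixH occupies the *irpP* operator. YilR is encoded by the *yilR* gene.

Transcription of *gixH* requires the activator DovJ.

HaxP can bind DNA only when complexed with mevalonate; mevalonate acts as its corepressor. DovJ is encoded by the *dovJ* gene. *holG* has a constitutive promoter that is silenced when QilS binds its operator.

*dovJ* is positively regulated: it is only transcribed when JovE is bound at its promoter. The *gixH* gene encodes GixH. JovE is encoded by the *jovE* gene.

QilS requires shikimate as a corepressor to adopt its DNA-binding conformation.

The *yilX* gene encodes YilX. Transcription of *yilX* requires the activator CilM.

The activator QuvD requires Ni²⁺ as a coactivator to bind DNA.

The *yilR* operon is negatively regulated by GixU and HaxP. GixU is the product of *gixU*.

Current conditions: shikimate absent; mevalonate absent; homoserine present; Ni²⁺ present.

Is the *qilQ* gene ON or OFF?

Homoserine is present, so CilM is inactive.
Required activator CilM is absent, so *yilX* is not transcribed.
So YilX is not produced.
Required activator YilX is absent, so *gixU* is not transcribed.
So GixU is not produced.
Mevalonate is absent, so HaxP is inactive.
With no repressor bound, *yilR* is transcribed.
So YilR is produced and active.
Ni²⁺ is present, so QuvD is active.
No repressor is bound and QuvD is active, so *jovE* is transcribed.
So JovE is produced and active.
No repressor is bound and JovE is active, so *dovJ* is transcribed.
So DovJ is produced and active.
No repressor is bound and DovJ is active, so *gixH* is transcribed.
So GixH is produced and active.
With repressor GixH bound, *irpP* is not transcribed.
So IrpP is not produced.
Required activator IrpP is absent, so *qilQ* is not transcribed.

OFF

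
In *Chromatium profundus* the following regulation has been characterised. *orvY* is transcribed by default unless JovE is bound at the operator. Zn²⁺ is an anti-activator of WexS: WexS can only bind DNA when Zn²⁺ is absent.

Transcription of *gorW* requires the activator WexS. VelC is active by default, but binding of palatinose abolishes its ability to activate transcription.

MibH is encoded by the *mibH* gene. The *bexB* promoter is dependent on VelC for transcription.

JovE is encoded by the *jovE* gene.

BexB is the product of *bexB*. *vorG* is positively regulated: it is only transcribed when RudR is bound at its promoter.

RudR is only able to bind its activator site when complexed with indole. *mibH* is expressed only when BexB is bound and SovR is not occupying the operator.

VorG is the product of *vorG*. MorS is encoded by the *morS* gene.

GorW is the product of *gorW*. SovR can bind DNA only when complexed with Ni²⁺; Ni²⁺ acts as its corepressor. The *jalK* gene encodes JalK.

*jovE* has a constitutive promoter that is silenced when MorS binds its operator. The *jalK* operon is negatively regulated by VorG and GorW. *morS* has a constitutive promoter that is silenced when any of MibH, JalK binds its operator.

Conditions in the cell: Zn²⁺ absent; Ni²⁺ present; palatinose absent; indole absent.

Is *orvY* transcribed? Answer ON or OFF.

ON

Palatinose is absent, so VelC is active.
No repressor is bound and VelC is active, so *bexB* is transcribed.
So BexB is produced and active.
Ni²⁺ is present, so SovR is active.
With repressor SovR bound, *mibH* is not transcribed.
So MibH is not produced.
Indole is absent, so RudR is inactive.
Required activator RudR is absent, so *vorG* is not transcribed.
So VorG is not produced.
Zn²⁺ is absent, so WexS is active.
No repressor is bound and WexS is active, so *gorW* is transcribed.
So GorW is produced and active.
With repressor GorW bound, *jalK* is not transcribed.
So JalK is not produced.
With no repressor bound, *morS* is transcribed.
So MorS is produced and active.
With repressor MorS bound, *jovE* is not transcribed.
So JovE is not produced.
With no repressor bound, *orvY* is transcribed.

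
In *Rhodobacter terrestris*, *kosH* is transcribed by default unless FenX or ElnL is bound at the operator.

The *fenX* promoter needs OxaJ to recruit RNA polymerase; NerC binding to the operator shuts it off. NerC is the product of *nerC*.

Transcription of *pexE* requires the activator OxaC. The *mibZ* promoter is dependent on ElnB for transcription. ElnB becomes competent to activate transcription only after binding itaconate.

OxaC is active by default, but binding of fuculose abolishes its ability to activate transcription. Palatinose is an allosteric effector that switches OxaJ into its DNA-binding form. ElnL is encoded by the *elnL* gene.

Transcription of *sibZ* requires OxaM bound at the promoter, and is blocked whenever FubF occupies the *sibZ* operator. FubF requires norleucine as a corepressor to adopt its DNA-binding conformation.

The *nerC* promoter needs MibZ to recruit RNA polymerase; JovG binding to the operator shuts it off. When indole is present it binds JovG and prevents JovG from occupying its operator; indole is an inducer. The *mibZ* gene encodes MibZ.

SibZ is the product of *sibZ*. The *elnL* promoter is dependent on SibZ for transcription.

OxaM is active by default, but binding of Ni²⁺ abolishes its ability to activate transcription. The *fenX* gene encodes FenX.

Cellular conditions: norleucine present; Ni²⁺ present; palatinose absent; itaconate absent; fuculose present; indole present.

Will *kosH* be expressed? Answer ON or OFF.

Itaconate is absent, so ElnB is inactive.
Required activator ElnB is absent, so *mibZ* is not transcribed.
So MibZ is not produced.
Indole is present, so JovG is inactive.
Required activator MibZ is absent, so *nerC* is not transcribed.
So NerC is not produced.
Palatinose is absent, so OxaJ is inactive.
Required activator OxaJ is absent, so *fenX* is not transcribed.
So FenX is not produced.
Ni²⁺ is present, so OxaM is inactive.
Norleucine is present, so FubF is active.
With repressor FubF bound, *sibZ* is not transcribed.
So SibZ is not produced.
Required activator SibZ is absent, so *elnL* is not transcribed.
So ElnL is not produced.
With no repressor bound, *kosH* is transcribed.

ON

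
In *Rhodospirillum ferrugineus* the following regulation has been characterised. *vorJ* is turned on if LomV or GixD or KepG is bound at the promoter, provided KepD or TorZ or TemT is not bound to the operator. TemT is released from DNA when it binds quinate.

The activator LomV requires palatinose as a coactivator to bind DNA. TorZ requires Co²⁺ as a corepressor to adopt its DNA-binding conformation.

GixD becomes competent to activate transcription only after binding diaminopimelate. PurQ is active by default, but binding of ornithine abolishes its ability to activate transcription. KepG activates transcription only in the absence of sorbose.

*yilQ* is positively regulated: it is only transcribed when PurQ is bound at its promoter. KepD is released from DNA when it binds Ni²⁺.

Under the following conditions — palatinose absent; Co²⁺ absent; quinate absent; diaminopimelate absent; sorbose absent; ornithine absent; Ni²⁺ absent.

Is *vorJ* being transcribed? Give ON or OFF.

Palatinose is absent, so LomV is inactive.
Diaminopimelate is absent, so GixD is inactive.
Sorbose is absent, so KepG is active.
Ni²⁺ is absent, so KepD is active.
Co²⁺ is absent, so TorZ is inactive.
Quinate is absent, so TemT is active.
With repressor KepD bound, *vorJ* is not transcribed.

OFF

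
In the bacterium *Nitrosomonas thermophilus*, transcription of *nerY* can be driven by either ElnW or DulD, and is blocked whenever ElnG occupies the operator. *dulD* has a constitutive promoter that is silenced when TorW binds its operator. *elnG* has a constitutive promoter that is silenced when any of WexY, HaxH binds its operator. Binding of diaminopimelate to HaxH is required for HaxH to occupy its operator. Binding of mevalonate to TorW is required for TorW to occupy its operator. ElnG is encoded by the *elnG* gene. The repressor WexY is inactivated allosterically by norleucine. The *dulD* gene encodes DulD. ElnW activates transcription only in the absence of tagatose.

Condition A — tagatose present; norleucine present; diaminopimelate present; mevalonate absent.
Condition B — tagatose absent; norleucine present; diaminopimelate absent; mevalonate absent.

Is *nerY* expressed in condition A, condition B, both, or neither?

Condition A:
Tagatose is present, so ElnW is inactive.
Norleucine is present, so WexY is inactive.
Diaminopimelate is present, so HaxH is active.
With repressor HaxH bound, *elnG* is not transcribed.
So ElnG is not produced.
Mevalonate is absent, so TorW is inactive.
With no repressor bound, *dulD* is transcribed.
So DulD is produced and active.
Activator DulD is present, so *nerY* is transcribed.
→ *nerY* is ON in A.
Condition B:
Tagatose is absent, so ElnW is active.
Norleucine is present, so WexY is inactive.
Diaminopimelate is absent, so HaxH is inactive.
With no repressor bound, *elnG* is transcribed.
So ElnG is produced and active.
Mevalonate is absent, so TorW is inactive.
With no repressor bound, *dulD* is transcribed.
So DulD is produced and active.
With repressor ElnG bound, *nerY* is not transcribed.
→ *nerY* is OFF in B.

A only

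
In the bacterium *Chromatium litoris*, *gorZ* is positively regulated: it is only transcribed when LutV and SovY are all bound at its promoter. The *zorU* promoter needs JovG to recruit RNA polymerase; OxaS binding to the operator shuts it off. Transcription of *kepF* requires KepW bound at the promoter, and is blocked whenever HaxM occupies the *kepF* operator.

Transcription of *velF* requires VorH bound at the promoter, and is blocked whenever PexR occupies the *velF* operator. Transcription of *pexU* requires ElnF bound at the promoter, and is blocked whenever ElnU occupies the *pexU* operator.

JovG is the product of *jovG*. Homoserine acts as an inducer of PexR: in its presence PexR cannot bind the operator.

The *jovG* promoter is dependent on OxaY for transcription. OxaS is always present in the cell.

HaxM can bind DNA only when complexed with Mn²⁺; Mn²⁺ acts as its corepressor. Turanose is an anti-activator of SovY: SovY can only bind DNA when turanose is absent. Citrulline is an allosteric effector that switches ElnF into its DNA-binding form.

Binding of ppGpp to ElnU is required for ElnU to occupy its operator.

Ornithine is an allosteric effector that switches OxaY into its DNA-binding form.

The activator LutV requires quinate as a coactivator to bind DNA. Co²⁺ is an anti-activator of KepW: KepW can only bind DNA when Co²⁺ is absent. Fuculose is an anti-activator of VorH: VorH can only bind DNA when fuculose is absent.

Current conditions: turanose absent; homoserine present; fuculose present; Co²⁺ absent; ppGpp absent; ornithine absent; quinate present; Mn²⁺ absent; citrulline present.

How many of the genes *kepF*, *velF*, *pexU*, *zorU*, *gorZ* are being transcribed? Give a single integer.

3

Co²⁺ is absent, so KepW is active.
Mn²⁺ is absent, so HaxM is inactive.
No repressor is bound and KepW is active, so *kepF* is transcribed.
→ *kepF* is ON.
Homoserine is present, so PexR is inactive.
Fuculose is present, so VorH is inactive.
Required activator VorH is absent, so *velF* is not transcribed.
→ *velF* is OFF.
Citrulline is present, so ElnF is active.
ppGpp is absent, so ElnU is inactive.
No repressor is bound and ElnF is active, so *pexU* is transcribed.
→ *pexU* is ON.
OxaS is produced constitutively and is active.
Ornithine is absent, so OxaY is inactive.
Required activator OxaY is absent, so *jovG* is not transcribed.
So JovG is not produced.
With repressor OxaS bound, *zorU* is not transcribed.
→ *zorU* is OFF.
Quinate is present, so LutV is active.
Turanose is absent, so SovY is active.
No repressor is bound and LutV and SovY are active, so *gorZ* is transcribed.
→ *gorZ* is ON.
3 of the 5 genes are transcribed.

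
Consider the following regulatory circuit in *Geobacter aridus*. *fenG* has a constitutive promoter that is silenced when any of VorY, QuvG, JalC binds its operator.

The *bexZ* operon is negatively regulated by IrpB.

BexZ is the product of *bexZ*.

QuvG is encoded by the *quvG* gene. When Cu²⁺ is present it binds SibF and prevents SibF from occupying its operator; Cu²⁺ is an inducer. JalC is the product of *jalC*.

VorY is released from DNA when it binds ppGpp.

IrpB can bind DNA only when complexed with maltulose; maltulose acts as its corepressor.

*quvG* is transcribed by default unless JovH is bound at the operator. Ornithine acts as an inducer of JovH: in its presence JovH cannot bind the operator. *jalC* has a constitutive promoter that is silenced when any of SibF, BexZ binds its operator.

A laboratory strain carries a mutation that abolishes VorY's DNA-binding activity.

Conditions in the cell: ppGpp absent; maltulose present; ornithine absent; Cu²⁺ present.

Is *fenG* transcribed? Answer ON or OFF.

OFF

VorY is non-functional in this strain, so it has no effect.
Ornithine is absent, so JovH is active.
With repressor JovH bound, *quvG* is not transcribed.
So QuvG is not produced.
Cu²⁺ is present, so SibF is inactive.
Maltulose is present, so IrpB is active.
With repressor IrpB bound, *bexZ* is not transcribed.
So BexZ is not produced.
With no repressor bound, *jalC* is transcribed.
So JalC is produced and active.
With repressor JalC bound, *fenG* is not transcribed.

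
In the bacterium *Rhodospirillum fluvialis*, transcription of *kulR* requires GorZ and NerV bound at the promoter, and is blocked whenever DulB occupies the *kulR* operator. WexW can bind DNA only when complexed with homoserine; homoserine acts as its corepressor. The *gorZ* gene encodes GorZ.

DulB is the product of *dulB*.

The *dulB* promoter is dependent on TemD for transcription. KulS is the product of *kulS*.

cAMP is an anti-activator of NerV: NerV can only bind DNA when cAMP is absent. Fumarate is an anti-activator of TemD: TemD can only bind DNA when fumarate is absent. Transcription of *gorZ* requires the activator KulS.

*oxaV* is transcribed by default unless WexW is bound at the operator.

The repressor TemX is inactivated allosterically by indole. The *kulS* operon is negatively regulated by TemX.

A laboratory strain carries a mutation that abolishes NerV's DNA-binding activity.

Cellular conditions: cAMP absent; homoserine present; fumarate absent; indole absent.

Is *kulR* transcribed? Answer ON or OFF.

Indole is absent, so TemX is active.
With repressor TemX bound, *kulS* is not transcribed.
So KulS is not produced.
Required activator KulS is absent, so *gorZ* is not transcribed.
So GorZ is not produced.
Fumarate is absent, so TemD is active.
No repressor is bound and TemD is active, so *dulB* is transcribed.
So DulB is produced and active.
NerV is non-functional in this strain, so it has no effect.
With repressor DulB bound, *kulR* is not transcribed.

OFF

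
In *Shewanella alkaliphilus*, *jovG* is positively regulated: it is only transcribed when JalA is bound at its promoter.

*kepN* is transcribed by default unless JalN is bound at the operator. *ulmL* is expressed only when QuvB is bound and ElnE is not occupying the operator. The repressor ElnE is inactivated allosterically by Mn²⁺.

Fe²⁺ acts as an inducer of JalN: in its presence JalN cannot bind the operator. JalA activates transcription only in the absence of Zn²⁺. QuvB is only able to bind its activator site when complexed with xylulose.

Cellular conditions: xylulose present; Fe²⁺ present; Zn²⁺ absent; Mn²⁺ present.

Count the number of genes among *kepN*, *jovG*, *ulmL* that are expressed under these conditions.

Fe²⁺ is present, so JalN is inactive.
With no repressor bound, *kepN* is transcribed.
→ *kepN* is ON.
Zn²⁺ is absent, so JalA is active.
No repressor is bound and JalA is active, so *jovG* is transcribed.
→ *jovG* is ON.
Mn²⁺ is present, so ElnE is inactive.
Xylulose is present, so QuvB is active.
No repressor is bound and QuvB is active, so *ulmL* is transcribed.
→ *ulmL* is ON.
3 of the 3 genes are transcribed.

3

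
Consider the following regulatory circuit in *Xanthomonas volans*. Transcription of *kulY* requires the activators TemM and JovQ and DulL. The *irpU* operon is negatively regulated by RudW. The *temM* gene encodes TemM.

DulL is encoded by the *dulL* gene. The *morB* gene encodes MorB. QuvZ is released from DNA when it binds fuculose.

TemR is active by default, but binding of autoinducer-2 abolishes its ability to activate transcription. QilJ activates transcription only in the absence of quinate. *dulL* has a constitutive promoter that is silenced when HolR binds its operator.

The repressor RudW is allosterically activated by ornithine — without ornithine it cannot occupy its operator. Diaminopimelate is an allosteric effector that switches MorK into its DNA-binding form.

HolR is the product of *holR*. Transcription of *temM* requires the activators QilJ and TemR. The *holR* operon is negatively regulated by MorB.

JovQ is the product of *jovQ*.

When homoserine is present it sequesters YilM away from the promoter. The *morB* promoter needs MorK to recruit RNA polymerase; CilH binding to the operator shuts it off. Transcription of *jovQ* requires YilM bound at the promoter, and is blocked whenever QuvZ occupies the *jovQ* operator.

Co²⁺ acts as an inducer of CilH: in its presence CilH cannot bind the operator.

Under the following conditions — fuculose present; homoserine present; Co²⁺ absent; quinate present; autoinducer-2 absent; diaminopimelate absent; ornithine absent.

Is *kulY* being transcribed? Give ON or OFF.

Quinate is present, so QilJ is inactive.
Autoinducer-2 is absent, so TemR is active.
Required activator QilJ is absent, so *temM* is not transcribed.
So TemM is not produced.
Fuculose is present, so QuvZ is inactive.
Homoserine is present, so YilM is inactive.
Required activator YilM is absent, so *jovQ* is not transcribed.
So JovQ is not produced.
Co²⁺ is absent, so CilH is active.
Diaminopimelate is absent, so MorK is inactive.
With repressor CilH bound, *morB* is not transcribed.
So MorB is not produced.
With no repressor bound, *holR* is transcribed.
So HolR is produced and active.
With repressor HolR bound, *dulL* is not transcribed.
So DulL is not produced.
Required activator TemM is absent, so *kulY* is not transcribed.

OFF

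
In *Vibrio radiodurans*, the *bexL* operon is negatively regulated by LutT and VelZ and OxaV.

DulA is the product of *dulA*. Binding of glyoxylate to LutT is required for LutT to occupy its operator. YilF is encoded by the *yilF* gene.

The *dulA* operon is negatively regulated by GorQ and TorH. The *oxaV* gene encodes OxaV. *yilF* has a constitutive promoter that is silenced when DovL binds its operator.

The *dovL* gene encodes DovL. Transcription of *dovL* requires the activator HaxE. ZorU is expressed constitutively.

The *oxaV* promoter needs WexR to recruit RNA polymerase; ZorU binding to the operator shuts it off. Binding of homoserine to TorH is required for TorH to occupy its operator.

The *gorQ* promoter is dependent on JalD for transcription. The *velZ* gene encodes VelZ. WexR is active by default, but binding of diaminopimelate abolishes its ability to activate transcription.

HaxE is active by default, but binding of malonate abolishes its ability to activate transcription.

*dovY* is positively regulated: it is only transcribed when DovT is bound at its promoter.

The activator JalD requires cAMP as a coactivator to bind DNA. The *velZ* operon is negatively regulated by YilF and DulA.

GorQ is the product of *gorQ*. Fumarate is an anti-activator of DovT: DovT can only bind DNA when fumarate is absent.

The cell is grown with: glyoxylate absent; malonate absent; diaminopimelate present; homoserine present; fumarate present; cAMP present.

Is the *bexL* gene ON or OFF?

Glyoxylate is absent, so LutT is inactive.
Malonate is absent, so HaxE is active.
No repressor is bound and HaxE is active, so *dovL* is transcribed.
So DovL is produced and active.
With repressor DovL bound, *yilF* is not transcribed.
So YilF is not produced.
cAMP is present, so JalD is active.
No repressor is bound and JalD is active, so *gorQ* is transcribed.
So GorQ is produced and active.
Homoserine is present, so TorH is active.
With repressor GorQ bound, *dulA* is not transcribed.
So DulA is not produced.
With no repressor bound, *velZ* is transcribed.
So VelZ is produced and active.
ZorU is produced constitutively and is active.
Diaminopimelate is present, so WexR is inactive.
With repressor ZorU bound, *oxaV* is not transcribed.
So OxaV is not produced.
With repressor VelZ bound, *bexL* is not transcribed.

OFF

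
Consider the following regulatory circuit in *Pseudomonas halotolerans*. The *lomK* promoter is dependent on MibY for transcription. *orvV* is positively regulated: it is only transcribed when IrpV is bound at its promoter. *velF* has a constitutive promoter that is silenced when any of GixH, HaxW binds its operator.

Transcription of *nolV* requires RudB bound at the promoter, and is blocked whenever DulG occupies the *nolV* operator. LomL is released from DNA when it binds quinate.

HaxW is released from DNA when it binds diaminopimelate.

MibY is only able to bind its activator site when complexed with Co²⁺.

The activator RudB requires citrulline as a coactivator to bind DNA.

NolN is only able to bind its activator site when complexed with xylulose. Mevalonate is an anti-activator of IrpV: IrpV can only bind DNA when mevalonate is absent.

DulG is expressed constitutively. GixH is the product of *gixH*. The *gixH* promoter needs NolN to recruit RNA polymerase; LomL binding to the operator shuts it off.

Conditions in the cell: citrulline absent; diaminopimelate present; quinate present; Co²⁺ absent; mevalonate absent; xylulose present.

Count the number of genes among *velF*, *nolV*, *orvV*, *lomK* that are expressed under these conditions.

1

Quinate is present, so LomL is inactive.
Xylulose is present, so NolN is active.
No repressor is bound and NolN is active, so *gixH* is transcribed.
So GixH is produced and active.
Diaminopimelate is present, so HaxW is inactive.
With repressor GixH bound, *velF* is not transcribed.
→ *velF* is OFF.
DulG is produced constitutively and is active.
Citrulline is absent, so RudB is inactive.
With repressor DulG bound, *nolV* is not transcribed.
→ *nolV* is OFF.
Mevalonate is absent, so IrpV is active.
No repressor is bound and IrpV is active, so *orvV* is transcribed.
→ *orvV* is ON.
Co²⁺ is absent, so MibY is inactive.
Required activator MibY is absent, so *lomK* is not transcribed.
→ *lomK* is OFF.
1 of the 4 genes is transcribed.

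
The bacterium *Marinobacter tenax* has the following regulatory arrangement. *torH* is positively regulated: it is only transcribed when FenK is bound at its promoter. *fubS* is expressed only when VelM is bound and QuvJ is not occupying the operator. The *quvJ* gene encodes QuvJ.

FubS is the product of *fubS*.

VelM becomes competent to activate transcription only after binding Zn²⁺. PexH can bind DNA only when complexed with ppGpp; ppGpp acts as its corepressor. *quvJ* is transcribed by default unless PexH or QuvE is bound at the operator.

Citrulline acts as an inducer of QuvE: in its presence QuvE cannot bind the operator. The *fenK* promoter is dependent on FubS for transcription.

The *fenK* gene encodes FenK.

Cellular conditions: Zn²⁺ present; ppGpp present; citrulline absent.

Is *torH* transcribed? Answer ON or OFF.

ON

ppGpp is present, so PexH is active.
Citrulline is absent, so QuvE is active.
With repressor PexH bound, *quvJ* is not transcribed.
So QuvJ is not produced.
Zn²⁺ is present, so VelM is active.
No repressor is bound and VelM is active, so *fubS* is transcribed.
So FubS is produced and active.
No repressor is bound and FubS is active, so *fenK* is transcribed.
So FenK is produced and active.
No repressor is bound and FenK is active, so *torH* is transcribed.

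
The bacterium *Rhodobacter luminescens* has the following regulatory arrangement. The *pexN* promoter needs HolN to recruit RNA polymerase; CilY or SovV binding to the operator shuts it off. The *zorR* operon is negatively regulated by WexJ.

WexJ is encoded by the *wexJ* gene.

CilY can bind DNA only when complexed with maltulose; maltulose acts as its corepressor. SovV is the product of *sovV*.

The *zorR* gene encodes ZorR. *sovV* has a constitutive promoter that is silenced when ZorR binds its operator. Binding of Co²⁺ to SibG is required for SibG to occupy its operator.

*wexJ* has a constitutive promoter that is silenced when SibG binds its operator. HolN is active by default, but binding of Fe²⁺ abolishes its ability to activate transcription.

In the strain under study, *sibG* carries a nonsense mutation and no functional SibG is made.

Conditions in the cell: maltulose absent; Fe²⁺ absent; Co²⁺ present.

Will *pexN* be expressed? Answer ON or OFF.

OFF

Fe²⁺ is absent, so HolN is active.
Maltulose is absent, so CilY is inactive.
SibG is non-functional in this strain, so it has no effect.
With no repressor bound, *wexJ* is transcribed.
So WexJ is produced and active.
With repressor WexJ bound, *zorR* is not transcribed.
So ZorR is not produced.
With no repressor bound, *sovV* is transcribed.
So SovV is produced and active.
With repressor SovV bound, *pexN* is not transcribed.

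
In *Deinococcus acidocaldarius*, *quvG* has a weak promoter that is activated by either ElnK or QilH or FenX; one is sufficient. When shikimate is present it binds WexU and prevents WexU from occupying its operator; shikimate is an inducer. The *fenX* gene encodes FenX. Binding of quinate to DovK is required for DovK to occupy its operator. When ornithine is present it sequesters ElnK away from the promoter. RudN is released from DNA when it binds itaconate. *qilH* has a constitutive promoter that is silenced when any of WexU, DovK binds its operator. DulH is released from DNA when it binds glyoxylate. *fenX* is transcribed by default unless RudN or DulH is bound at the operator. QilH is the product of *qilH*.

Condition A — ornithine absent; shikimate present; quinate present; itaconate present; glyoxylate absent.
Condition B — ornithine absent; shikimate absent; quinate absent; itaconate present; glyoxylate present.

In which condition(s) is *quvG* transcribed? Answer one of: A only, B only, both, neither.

Condition A:
Ornithine is absent, so ElnK is active.
Shikimate is present, so WexU is inactive.
Quinate is present, so DovK is active.
With repressor DovK bound, *qilH* is not transcribed.
So QilH is not produced.
Itaconate is present, so RudN is inactive.
Glyoxylate is absent, so DulH is active.
With repressor DulH bound, *fenX* is not transcribed.
So FenX is not produced.
Activator ElnK is present, so *quvG* is transcribed.
→ *quvG* is ON in A.
Condition B:
Ornithine is absent, so ElnK is active.
Shikimate is absent, so WexU is active.
Quinate is absent, so DovK is inactive.
With repressor WexU bound, *qilH* is not transcribed.
So QilH is not produced.
Itaconate is present, so RudN is inactive.
Glyoxylate is present, so DulH is inactive.
With no repressor bound, *fenX* is transcribed.
So FenX is produced and active.
Activator ElnK is present, so *quvG* is transcribed.
→ *quvG* is ON in B.

both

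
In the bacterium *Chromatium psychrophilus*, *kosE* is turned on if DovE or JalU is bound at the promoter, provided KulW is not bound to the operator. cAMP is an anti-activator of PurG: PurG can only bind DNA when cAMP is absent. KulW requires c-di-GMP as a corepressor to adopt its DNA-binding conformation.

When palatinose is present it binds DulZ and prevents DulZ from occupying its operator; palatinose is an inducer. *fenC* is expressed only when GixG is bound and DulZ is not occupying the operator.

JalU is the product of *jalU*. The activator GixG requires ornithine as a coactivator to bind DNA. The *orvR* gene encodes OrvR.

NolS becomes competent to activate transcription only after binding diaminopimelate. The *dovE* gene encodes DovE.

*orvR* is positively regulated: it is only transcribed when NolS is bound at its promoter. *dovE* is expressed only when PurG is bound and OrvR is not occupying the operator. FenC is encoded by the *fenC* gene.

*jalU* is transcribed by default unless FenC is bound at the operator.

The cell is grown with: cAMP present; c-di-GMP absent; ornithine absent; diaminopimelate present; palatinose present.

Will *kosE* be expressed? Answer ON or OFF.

c-di-GMP is absent, so KulW is inactive.
cAMP is present, so PurG is inactive.
Diaminopimelate is present, so NolS is active.
No repressor is bound and NolS is active, so *orvR* is transcribed.
So OrvR is produced and active.
With repressor OrvR bound, *dovE* is not transcribed.
So DovE is not produced.
Ornithine is absent, so GixG is inactive.
Palatinose is present, so DulZ is inactive.
Required activator GixG is absent, so *fenC* is not transcribed.
So FenC is not produced.
With no repressor bound, *jalU* is transcribed.
So JalU is produced and active.
Activator JalU is present, so *kosE* is transcribed.

ON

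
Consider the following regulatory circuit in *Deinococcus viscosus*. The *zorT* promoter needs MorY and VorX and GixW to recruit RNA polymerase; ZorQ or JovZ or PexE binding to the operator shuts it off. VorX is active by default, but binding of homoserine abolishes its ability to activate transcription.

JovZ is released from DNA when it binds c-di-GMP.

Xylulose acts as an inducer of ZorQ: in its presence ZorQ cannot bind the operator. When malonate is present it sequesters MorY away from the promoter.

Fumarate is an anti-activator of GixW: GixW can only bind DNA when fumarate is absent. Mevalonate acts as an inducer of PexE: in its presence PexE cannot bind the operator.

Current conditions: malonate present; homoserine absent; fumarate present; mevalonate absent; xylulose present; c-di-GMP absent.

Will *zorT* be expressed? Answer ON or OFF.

Xylulose is present, so ZorQ is inactive.
c-di-GMP is absent, so JovZ is active.
Mevalonate is absent, so PexE is active.
Malonate is present, so MorY is inactive.
Homoserine is absent, so VorX is active.
Fumarate is present, so GixW is inactive.
With repressor JovZ bound, *zorT* is not transcribed.

OFF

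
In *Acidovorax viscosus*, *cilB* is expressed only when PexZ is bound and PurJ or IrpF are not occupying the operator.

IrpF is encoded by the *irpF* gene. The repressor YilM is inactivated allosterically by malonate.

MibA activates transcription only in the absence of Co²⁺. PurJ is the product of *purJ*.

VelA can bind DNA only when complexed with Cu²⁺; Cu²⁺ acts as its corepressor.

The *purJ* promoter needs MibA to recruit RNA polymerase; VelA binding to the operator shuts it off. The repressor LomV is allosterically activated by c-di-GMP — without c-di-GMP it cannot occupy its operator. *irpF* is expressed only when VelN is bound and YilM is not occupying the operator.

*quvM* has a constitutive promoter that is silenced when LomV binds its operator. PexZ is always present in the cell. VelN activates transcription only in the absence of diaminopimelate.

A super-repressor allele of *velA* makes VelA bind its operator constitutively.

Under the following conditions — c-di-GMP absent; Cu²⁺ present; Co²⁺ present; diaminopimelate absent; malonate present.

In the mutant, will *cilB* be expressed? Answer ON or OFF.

VelA is constitutively active in this strain.
Co²⁺ is present, so MibA is inactive.
With repressor VelA bound, *purJ* is not transcribed.
So PurJ is not produced.
Diaminopimelate is absent, so VelN is active.
Malonate is present, so YilM is inactive.
No repressor is bound and VelN is active, so *irpF* is transcribed.
So IrpF is produced and active.
PexZ is produced constitutively and is active.
With repressor IrpF bound, *cilB* is not transcribed.

OFF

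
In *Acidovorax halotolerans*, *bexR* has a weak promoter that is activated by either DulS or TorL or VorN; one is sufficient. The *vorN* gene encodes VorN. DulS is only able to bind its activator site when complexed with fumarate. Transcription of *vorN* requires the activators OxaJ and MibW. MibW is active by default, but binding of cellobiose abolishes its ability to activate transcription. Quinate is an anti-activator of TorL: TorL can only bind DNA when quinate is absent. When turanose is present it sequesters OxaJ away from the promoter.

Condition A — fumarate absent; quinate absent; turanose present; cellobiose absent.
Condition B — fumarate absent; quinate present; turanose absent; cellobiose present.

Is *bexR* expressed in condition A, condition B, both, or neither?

A only

Condition A:
Fumarate is absent, so DulS is inactive.
Quinate is absent, so TorL is active.
Turanose is present, so OxaJ is inactive.
Cellobiose is absent, so MibW is active.
Required activator OxaJ is absent, so *vorN* is not transcribed.
So VorN is not produced.
Activator TorL is present, so *bexR* is transcribed.
→ *bexR* is ON in A.
Condition B:
Fumarate is absent, so DulS is inactive.
Quinate is present, so TorL is inactive.
Turanose is absent, so OxaJ is active.
Cellobiose is present, so MibW is inactive.
Required activator MibW is absent, so *vorN* is not transcribed.
So VorN is not produced.
No activator is available at the *bexR* promoter, so *bexR* is not transcribed.
→ *bexR* is OFF in B.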